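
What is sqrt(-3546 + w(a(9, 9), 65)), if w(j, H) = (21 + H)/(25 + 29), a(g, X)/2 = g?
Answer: I*sqrt(287097)/9 ≈ 59.535*I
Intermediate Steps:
a(g, X) = 2*g
w(j, H) = 7/18 + H/54 (w(j, H) = (21 + H)/54 = (21 + H)*(1/54) = 7/18 + H/54)
sqrt(-3546 + w(a(9, 9), 65)) = sqrt(-3546 + (7/18 + (1/54)*65)) = sqrt(-3546 + (7/18 + 65/54)) = sqrt(-3546 + 43/27) = sqrt(-95699/27) = I*sqrt(287097)/9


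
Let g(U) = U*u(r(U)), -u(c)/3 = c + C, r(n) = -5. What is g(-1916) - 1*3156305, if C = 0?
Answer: -3185045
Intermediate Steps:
u(c) = -3*c (u(c) = -3*(c + 0) = -3*c)
g(U) = 15*U (g(U) = U*(-3*(-5)) = U*15 = 15*U)
g(-1916) - 1*3156305 = 15*(-1916) - 1*3156305 = -28740 - 3156305 = -3185045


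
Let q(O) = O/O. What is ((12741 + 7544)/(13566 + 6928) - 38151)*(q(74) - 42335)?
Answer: 16549340822603/10247 ≈ 1.6150e+9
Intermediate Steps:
q(O) = 1
((12741 + 7544)/(13566 + 6928) - 38151)*(q(74) - 42335) = ((12741 + 7544)/(13566 + 6928) - 38151)*(1 - 42335) = (20285/20494 - 38151)*(-42334) = -781846309/20494*(-42334) = 16549340822603/10247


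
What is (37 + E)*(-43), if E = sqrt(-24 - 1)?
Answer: -1591 - 215*I ≈ -1591.0 - 215.0*I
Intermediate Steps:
E = 5*I (E = sqrt(-25) = 5*I ≈ 5.0*I)
(37 + E)*(-43) = (37 + 5*I)*(-43) = -1591 - 215*I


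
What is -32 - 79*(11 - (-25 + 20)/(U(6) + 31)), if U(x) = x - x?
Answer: -28326/31 ≈ -913.74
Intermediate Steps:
U(x) = 0
-32 - 79*(11 - (-25 + 20)/(U(6) + 31)) = -32 - 79*(11 - (-25 + 20)/(0 + 31)) = -32 - 79*(11 - (-5)/31) = -32 - 79*(11 - 1*(-5/31)) = -32 - 79*(11 + 5/31) = -32 - 79*346/31 = -32 - 27334/31 = -28326/31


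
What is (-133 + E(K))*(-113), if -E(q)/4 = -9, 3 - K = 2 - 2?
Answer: 10961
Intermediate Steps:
K = 3 (K = 3 - (2 - 2) = 3 - 1*0 = 3 + 0 = 3)
E(q) = 36 (E(q) = -4*(-9) = 36)
(-133 + E(K))*(-113) = (-133 + 36)*(-113) = -97*(-113) = 10961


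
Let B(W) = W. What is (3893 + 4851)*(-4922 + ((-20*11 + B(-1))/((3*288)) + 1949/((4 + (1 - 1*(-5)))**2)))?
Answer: -115748416913/2700 ≈ -4.2870e+7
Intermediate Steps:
(3893 + 4851)*(-4922 + ((-20*11 + B(-1))/((3*288)) + 1949/((4 + (1 - 1*(-5)))**2))) = (3893 + 4851)*(-4922 + ((-20*11 - 1)/((3*288)) + 1949/((4 + (1 - 1*(-5)))**2))) = 8744*(-4922 + ((-220 - 1)/864 + 1949/((4 + (1 + 5))**2))) = 8744*(-4922 + (-221*1/864 + 1949/((4 + 6)**2))) = 8744*(-4922 + (-221/864 + 1949/(10**2))) = 8744*(-4922 + (-221/864 + 1949/100)) = 8744*(-4922 + 415459/21600) = 8744*(-105899741/21600) = -115748416913/2700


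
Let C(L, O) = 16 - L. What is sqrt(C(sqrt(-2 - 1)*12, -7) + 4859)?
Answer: sqrt(4875 - 12*I*sqrt(3)) ≈ 69.821 - 0.1488*I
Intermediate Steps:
sqrt(C(sqrt(-2 - 1)*12, -7) + 4859) = sqrt((16 - sqrt(-2 - 1)*12) + 4859) = sqrt((16 - sqrt(-3)*12) + 4859) = sqrt((16 - I*sqrt(3)*12) + 4859) = sqrt((16 - 12*I*sqrt(3)) + 4859) = sqrt(4875 - 12*I*sqrt(3))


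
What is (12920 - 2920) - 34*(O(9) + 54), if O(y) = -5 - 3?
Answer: 8436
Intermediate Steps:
O(y) = -8
(12920 - 2920) - 34*(O(9) + 54) = (12920 - 2920) - 34*(-8 + 54) = 10000 - 34*46 = 10000 - 1564 = 8436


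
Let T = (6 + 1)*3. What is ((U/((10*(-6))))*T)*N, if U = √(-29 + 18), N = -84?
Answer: 147*I*√11/5 ≈ 97.509*I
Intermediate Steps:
U = I*√11 (U = √(-11) = I*√11 ≈ 3.3166*I)
T = 21 (T = 7*3 = 21)
((U/((10*(-6))))*T)*N = (((I*√11)/((10*(-6))))*21)*(-84) = (((I*√11)/(-60))*21)*(-84) = (((I*√11)*(-1/60))*21)*(-84) = (-I*√11/60*21)*(-84) = -7*I*√11/20*(-84) = 147*I*√11/5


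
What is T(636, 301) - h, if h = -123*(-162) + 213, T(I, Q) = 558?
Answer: -19581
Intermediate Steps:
h = 20139 (h = 19926 + 213 = 20139)
T(636, 301) - h = 558 - 1*20139 = 558 - 20139 = -19581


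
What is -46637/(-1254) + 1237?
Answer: 1597835/1254 ≈ 1274.2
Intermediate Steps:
-46637/(-1254) + 1237 = -46637*(-1/1254) + 1237 = 46637/1254 + 1237 = 1597835/1254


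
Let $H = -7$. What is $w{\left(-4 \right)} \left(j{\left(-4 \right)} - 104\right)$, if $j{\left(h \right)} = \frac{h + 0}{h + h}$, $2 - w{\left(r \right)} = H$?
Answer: $- \frac{1863}{2} \approx -931.5$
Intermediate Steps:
$w{\left(r \right)} = 9$ ($w{\left(r \right)} = 2 - -7 = 2 + 7 = 9$)
$j{\left(h \right)} = \frac{1}{2}$ ($j{\left(h \right)} = \frac{h}{2 h} = h \frac{1}{2 h} = \frac{1}{2}$)
$w{\left(-4 \right)} \left(j{\left(-4 \right)} - 104\right) = 9 \left(\frac{1}{2} - 104\right) = 9 \left(- \frac{207}{2}\right) = - \frac{1863}{2}$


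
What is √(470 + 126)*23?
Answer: 46*√149 ≈ 561.50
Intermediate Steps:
√(470 + 126)*23 = √596*23 = (2*√149)*23 = 46*√149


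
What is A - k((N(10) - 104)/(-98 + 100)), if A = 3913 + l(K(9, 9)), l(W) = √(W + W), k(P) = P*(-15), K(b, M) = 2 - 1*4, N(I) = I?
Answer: 3208 + 2*I ≈ 3208.0 + 2.0*I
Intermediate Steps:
K(b, M) = -2 (K(b, M) = 2 - 4 = -2)
k(P) = -15*P
l(W) = √2*√W (l(W) = √(2*W) = √2*√W)
A = 3913 + 2*I (A = 3913 + √2*√(-2) = 3913 + √2*(I*√2) = 3913 + 2*I ≈ 3913.0 + 2.0*I)
A - k((N(10) - 104)/(-98 + 100)) = (3913 + 2*I) - (-15)*(10 - 104)/(-98 + 100) = (3913 + 2*I) - (-15)*(-94/2) = (3913 + 2*I) - (-15)*(-94*½) = (3913 + 2*I) - (-15)*(-47) = (3913 + 2*I) - 1*705 = (3913 + 2*I) - 705 = 3208 + 2*I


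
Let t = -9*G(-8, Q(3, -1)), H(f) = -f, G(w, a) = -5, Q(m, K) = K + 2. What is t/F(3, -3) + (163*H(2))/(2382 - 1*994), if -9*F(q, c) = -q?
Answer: 93527/694 ≈ 134.77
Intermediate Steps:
F(q, c) = q/9 (F(q, c) = -(-1)*q/9 = q/9)
Q(m, K) = 2 + K
t = 45 (t = -9*(-5) = 45)
t/F(3, -3) + (163*H(2))/(2382 - 1*994) = 45/(((1/9)*3)) + (163*(-1*2))/(2382 - 1*994) = 45/(1/3) + (163*(-2))/(2382 - 994) = 45*3 - 326/1388 = 135 - 326*1/1388 = 135 - 163/694 = 93527/694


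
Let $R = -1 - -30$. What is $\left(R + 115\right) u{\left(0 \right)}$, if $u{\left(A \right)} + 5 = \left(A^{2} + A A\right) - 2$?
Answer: $-1008$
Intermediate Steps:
$u{\left(A \right)} = -7 + 2 A^{2}$ ($u{\left(A \right)} = -5 - \left(2 - A^{2} - A A\right) = -5 + \left(\left(A^{2} + A^{2}\right) - 2\right) = -5 + \left(2 A^{2} - 2\right) = -5 + \left(-2 + 2 A^{2}\right) = -7 + 2 A^{2}$)
$R = 29$ ($R = -1 + 30 = 29$)
$\left(R + 115\right) u{\left(0 \right)} = \left(29 + 115\right) \left(-7 + 2 \cdot 0^{2}\right) = 144 \left(-7 + 2 \cdot 0\right) = 144 \left(-7 + 0\right) = 144 \left(-7\right) = -1008$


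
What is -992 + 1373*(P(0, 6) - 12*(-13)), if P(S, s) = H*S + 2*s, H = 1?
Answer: 229672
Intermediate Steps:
P(S, s) = S + 2*s (P(S, s) = 1*S + 2*s = S + 2*s)
-992 + 1373*(P(0, 6) - 12*(-13)) = -992 + 1373*((0 + 2*6) - 12*(-13)) = -992 + 1373*((0 + 12) + 156) = -992 + 1373*(12 + 156) = -992 + 1373*168 = -992 + 230664 = 229672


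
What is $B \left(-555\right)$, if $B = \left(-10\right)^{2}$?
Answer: $-55500$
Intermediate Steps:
$B = 100$
$B \left(-555\right) = 100 \left(-555\right) = -55500$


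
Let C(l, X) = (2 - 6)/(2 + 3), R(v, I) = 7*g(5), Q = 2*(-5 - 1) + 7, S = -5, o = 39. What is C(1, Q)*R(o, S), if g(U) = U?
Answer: -28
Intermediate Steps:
Q = -5 (Q = 2*(-6) + 7 = -12 + 7 = -5)
R(v, I) = 35 (R(v, I) = 7*5 = 35)
C(l, X) = -⅘ (C(l, X) = -4/5 = -4*⅕ = -⅘)
C(1, Q)*R(o, S) = -⅘*35 = -28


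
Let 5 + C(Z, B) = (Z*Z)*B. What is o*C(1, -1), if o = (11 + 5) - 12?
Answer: -24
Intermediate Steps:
C(Z, B) = -5 + B*Z² (C(Z, B) = -5 + (Z*Z)*B = -5 + Z²*B = -5 + B*Z²)
o = 4 (o = 16 - 12 = 4)
o*C(1, -1) = 4*(-5 - 1*1²) = 4*(-5 - 1*1) = 4*(-5 - 1) = 4*(-6) = -24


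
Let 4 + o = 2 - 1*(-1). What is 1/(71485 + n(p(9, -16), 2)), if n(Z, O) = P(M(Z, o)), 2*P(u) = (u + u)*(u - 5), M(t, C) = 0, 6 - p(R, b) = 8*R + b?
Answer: 1/71485 ≈ 1.3989e-5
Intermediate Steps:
o = -1 (o = -4 + (2 - 1*(-1)) = -4 + (2 + 1) = -4 + 3 = -1)
p(R, b) = 6 - b - 8*R (p(R, b) = 6 - (8*R + b) = 6 - (b + 8*R) = 6 + (-b - 8*R) = 6 - b - 8*R)
P(u) = u*(-5 + u) (P(u) = ((u + u)*(u - 5))/2 = ((2*u)*(-5 + u))/2 = (2*u*(-5 + u))/2 = u*(-5 + u))
n(Z, O) = 0 (n(Z, O) = 0*(-5 + 0) = 0*(-5) = 0)
1/(71485 + n(p(9, -16), 2)) = 1/(71485 + 0) = 1/71485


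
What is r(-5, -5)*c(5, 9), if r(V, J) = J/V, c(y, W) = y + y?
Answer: 10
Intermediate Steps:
c(y, W) = 2*y
r(-5, -5)*c(5, 9) = (-5/(-5))*(2*5) = -5*(-⅕)*10 = 1*10 = 10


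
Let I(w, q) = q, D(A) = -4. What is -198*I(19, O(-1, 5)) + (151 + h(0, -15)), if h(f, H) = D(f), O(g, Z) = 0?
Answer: 147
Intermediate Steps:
h(f, H) = -4
-198*I(19, O(-1, 5)) + (151 + h(0, -15)) = -198*0 + (151 - 4) = 0 + 147 = 147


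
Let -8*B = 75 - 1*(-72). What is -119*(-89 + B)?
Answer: 102221/8 ≈ 12778.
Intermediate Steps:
B = -147/8 (B = -(75 - 1*(-72))/8 = -(75 + 72)/8 = -⅛*147 = -147/8 ≈ -18.375)
-119*(-89 + B) = -119*(-89 - 147/8) = -119*(-859/8) = 102221/8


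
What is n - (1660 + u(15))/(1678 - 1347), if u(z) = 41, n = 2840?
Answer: 938339/331 ≈ 2834.9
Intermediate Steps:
n - (1660 + u(15))/(1678 - 1347) = 2840 - (1660 + 41)/(1678 - 1347) = 2840 - 1701/331 = 938339/331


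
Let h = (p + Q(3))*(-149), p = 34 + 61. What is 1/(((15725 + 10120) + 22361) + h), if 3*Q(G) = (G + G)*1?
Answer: 1/33753 ≈ 2.9627e-5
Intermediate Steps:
Q(G) = 2*G/3 (Q(G) = ((G + G)*1)/3 = ((2*G)*1)/3 = (2*G)/3 = 2*G/3)
p = 95
h = -14453 (h = (95 + (2/3)*3)*(-149) = (95 + 2)*(-149) = 97*(-149) = -14453)
1/(((15725 + 10120) + 22361) + h) = 1/(((15725 + 10120) + 22361) - 14453) = 1/((25845 + 22361) - 14453) = 1/(48206 - 14453) = 1/33753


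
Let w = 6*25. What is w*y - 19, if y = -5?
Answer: -769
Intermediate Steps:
w = 150
w*y - 19 = 150*(-5) - 19 = -750 - 19 = -769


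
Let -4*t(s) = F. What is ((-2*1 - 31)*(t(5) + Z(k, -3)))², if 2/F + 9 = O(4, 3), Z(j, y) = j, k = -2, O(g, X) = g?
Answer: 393129/100 ≈ 3931.3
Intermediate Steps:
F = -⅖ (F = 2/(-9 + 4) = 2/(-5) = 2*(-⅕) = -⅖ ≈ -0.40000)
t(s) = ⅒ (t(s) = -¼*(-⅖) = ⅒)
((-2*1 - 31)*(t(5) + Z(k, -3)))² = ((-2*1 - 31)*(⅒ - 2))² = ((-2 - 31)*(-19/10))² = (-33*(-19/10))² = (627/10)² = 393129/100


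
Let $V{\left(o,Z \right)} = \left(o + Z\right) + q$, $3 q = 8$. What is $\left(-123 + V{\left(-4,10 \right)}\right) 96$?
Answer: $-10976$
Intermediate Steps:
$q = \frac{8}{3}$ ($q = \frac{1}{3} \cdot 8 = \frac{8}{3} \approx 2.6667$)
$V{\left(o,Z \right)} = \frac{8}{3} + Z + o$ ($V{\left(o,Z \right)} = \left(o + Z\right) + \frac{8}{3} = \left(Z + o\right) + \frac{8}{3} = \frac{8}{3} + Z + o$)
$\left(-123 + V{\left(-4,10 \right)}\right) 96 = \left(-123 + \left(\frac{8}{3} + 10 - 4\right)\right) 96 = \left(-123 + \frac{26}{3}\right) 96 = \left(- \frac{343}{3}\right) 96 = -10976$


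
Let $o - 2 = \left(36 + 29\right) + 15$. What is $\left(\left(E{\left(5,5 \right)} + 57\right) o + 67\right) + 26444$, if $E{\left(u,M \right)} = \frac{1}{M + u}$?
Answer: $\frac{155966}{5} \approx 31193.0$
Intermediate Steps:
$o = 82$ ($o = 2 + \left(\left(36 + 29\right) + 15\right) = 2 + \left(65 + 15\right) = 2 + 80 = 82$)
$\left(\left(E{\left(5,5 \right)} + 57\right) o + 67\right) + 26444 = \left(\left(\frac{1}{5 + 5} + 57\right) 82 + 67\right) + 26444 = \left(\left(\frac{1}{10} + 57\right) 82 + 67\right) + 26444 = \left(\frac{571}{10} \cdot 82 + 67\right) + 26444 = \left(\frac{23411}{5} + 67\right) + 26444 = \frac{23746}{5} + 26444 = \frac{155966}{5}$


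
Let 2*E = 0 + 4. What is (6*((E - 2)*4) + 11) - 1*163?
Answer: -152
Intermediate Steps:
E = 2 (E = (0 + 4)/2 = (½)*4 = 2)
(6*((E - 2)*4) + 11) - 1*163 = (6*((2 - 2)*4) + 11) - 1*163 = (6*(0*4) + 11) - 163 = (6*0 + 11) - 163 = (0 + 11) - 163 = 11 - 163 = -152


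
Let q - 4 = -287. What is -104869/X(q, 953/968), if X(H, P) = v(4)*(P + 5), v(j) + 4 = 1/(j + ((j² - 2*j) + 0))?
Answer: 406052768/90757 ≈ 4474.1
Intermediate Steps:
q = -283 (q = 4 - 287 = -283)
v(j) = -4 + 1/(j² - j) (v(j) = -4 + 1/(j + ((j² - 2*j) + 0)) = -4 + 1/(j + (j² - 2*j)) = -4 + 1/(j² - j))
X(H, P) = -235/12 - 47*P/12 (X(H, P) = ((1 - 4*4² + 4*4)/(4*(-1 + 4)))*(P + 5) = ((¼)*(1 - 4*16 + 16)/3)*(5 + P) = ((¼)*(⅓)*(1 - 64 + 16))*(5 + P) = ((¼)*(⅓)*(-47))*(5 + P) = -47*(5 + P)/12 = -235/12 - 47*P/12)
-104869/X(q, 953/968) = -104869/(-235/12 - 44791/(12*968)) = -104869/(-235/12 - 47/12*953/968) = -104869/(-235/12 - 44791/11616) = -104869/(-90757/3872) = -104869*(-3872/90757) = 406052768/90757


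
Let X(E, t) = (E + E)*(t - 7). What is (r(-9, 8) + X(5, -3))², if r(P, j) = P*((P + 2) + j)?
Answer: 11881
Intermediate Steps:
r(P, j) = P*(2 + P + j) (r(P, j) = P*((2 + P) + j) = P*(2 + P + j))
X(E, t) = 2*E*(-7 + t) (X(E, t) = (2*E)*(-7 + t) = 2*E*(-7 + t))
(r(-9, 8) + X(5, -3))² = (-9*(2 - 9 + 8) + 2*5*(-7 - 3))² = (-9*1 + 2*5*(-10))² = (-9 - 100)² = (-109)² = 11881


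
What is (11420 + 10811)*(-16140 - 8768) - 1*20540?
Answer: -553750288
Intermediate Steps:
(11420 + 10811)*(-16140 - 8768) - 1*20540 = 22231*(-24908) - 20540 = -553729748 - 20540 = -553750288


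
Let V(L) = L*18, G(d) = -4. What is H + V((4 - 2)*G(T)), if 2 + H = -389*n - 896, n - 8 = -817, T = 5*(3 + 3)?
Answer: 313659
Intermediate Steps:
T = 30 (T = 5*6 = 30)
n = -809 (n = 8 - 817 = -809)
H = 313803 (H = -2 + (-389*(-809) - 896) = -2 + (314701 - 896) = -2 + 313805 = 313803)
V(L) = 18*L
H + V((4 - 2)*G(T)) = 313803 + 18*((4 - 2)*(-4)) = 313803 + 18*(2*(-4)) = 313803 + 18*(-8) = 313803 - 144 = 313659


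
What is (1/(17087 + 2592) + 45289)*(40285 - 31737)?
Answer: 7618338599136/19679 ≈ 3.8713e+8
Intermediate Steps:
(1/(17087 + 2592) + 45289)*(40285 - 31737) = (1/19679 + 45289)*8548 = (891242232/19679)*8548 = 7618338599136/19679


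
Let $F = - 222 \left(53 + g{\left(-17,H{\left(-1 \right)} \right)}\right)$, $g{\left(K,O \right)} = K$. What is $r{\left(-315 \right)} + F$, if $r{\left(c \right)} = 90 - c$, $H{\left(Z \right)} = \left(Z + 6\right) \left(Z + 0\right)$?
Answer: $-7587$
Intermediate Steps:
$H{\left(Z \right)} = Z \left(6 + Z\right)$ ($H{\left(Z \right)} = \left(6 + Z\right) Z = Z \left(6 + Z\right)$)
$F = -7992$ ($F = - 222 \left(53 - 17\right) = \left(-222\right) 36 = -7992$)
$r{\left(-315 \right)} + F = \left(90 - -315\right) - 7992 = \left(90 + 315\right) - 7992 = 405 - 7992 = -7587$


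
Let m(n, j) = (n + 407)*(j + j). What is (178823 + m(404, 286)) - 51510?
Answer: 591205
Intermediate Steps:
m(n, j) = 2*j*(407 + n) (m(n, j) = (407 + n)*(2*j) = 2*j*(407 + n))
(178823 + m(404, 286)) - 51510 = (178823 + 2*286*(407 + 404)) - 51510 = (178823 + 2*286*811) - 51510 = (178823 + 463892) - 51510 = 642715 - 51510 = 591205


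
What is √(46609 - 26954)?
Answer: √19655 ≈ 140.20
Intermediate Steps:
√(46609 - 26954) = √19655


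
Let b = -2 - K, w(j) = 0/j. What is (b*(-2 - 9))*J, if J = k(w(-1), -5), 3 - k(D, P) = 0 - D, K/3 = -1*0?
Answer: 66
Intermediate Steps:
w(j) = 0
K = 0 (K = 3*(-1*0) = 3*0 = 0)
b = -2 (b = -2 - 1*0 = -2 + 0 = -2)
k(D, P) = 3 + D (k(D, P) = 3 - (0 - D) = 3 - (-1)*D = 3 + D)
J = 3 (J = 3 + 0 = 3)
(b*(-2 - 9))*J = -2*(-2 - 9)*3 = -2*(-11)*3 = 22*3 = 66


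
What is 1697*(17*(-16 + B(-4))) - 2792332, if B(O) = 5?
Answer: -3109671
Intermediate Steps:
1697*(17*(-16 + B(-4))) - 2792332 = 1697*(17*(-16 + 5)) - 2792332 = 1697*(17*(-11)) - 2792332 = 1697*(-187) - 2792332 = -317339 - 2792332 = -3109671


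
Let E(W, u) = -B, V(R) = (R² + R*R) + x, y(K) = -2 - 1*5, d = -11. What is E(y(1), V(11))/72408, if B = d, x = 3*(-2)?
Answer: 11/72408 ≈ 0.00015192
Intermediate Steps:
x = -6
B = -11
y(K) = -7 (y(K) = -2 - 5 = -7)
V(R) = -6 + 2*R² (V(R) = (R² + R*R) - 6 = (R² + R²) - 6 = 2*R² - 6 = -6 + 2*R²)
E(W, u) = 11 (E(W, u) = -1*(-11) = 11)
E(y(1), V(11))/72408 = 11/72408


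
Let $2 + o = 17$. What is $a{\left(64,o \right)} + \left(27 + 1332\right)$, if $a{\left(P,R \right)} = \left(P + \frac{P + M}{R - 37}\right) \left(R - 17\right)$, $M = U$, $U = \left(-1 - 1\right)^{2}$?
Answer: $\frac{13609}{11} \approx 1237.2$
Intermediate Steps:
$o = 15$ ($o = -2 + 17 = 15$)
$U = 4$ ($U = \left(-2\right)^{2} = 4$)
$M = 4$
$a{\left(P,R \right)} = \left(-17 + R\right) \left(P + \frac{4 + P}{-37 + R}\right)$ ($a{\left(P,R \right)} = \left(P + \frac{P + 4}{R - 37}\right) \left(R - 17\right) = \left(P + \frac{4 + P}{-37 + R}\right) \left(-17 + R\right) = \left(-17 + R\right) \left(P + \frac{4 + P}{-37 + R}\right)$)
$a{\left(64,o \right)} + \left(27 + 1332\right) = \frac{-68 + 4 \cdot 15 + 612 \cdot 64 + 64 \cdot 15^{2} - 3392 \cdot 15}{-37 + 15} + \left(27 + 1332\right) = \frac{-68 + 60 + 39168 + 64 \cdot 225 - 50880}{-22} + 1359 = - \frac{-68 + 60 + 39168 + 14400 - 50880}{22} + 1359 = \left(- \frac{1}{22}\right) 2680 + 1359 = - \frac{1340}{11} + 1359 = \frac{13609}{11}$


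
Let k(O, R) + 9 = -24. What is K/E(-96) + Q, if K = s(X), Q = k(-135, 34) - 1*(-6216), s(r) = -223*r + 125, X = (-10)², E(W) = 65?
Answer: 75944/13 ≈ 5841.8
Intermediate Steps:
k(O, R) = -33 (k(O, R) = -9 - 24 = -33)
X = 100
s(r) = 125 - 223*r
Q = 6183 (Q = -33 - 1*(-6216) = -33 + 6216 = 6183)
K = -22175 (K = 125 - 223*100 = 125 - 22300 = -22175)
K/E(-96) + Q = -22175/65 + 6183 = -22175*1/65 + 6183 = -4435/13 + 6183 = 75944/13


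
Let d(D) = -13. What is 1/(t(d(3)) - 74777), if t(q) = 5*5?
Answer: -1/74752 ≈ -1.3378e-5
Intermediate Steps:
t(q) = 25
1/(t(d(3)) - 74777) = 1/(25 - 74777) = 1/(-74752) = -1/74752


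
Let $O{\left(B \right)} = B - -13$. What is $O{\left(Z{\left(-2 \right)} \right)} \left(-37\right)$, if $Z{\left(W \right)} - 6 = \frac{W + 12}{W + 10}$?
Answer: $- \frac{2997}{4} \approx -749.25$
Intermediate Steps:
$Z{\left(W \right)} = 6 + \frac{12 + W}{10 + W}$ ($Z{\left(W \right)} = 6 + \frac{W + 12}{W + 10} = 6 + \frac{12 + W}{10 + W}$)
$O{\left(B \right)} = 13 + B$ ($O{\left(B \right)} = B + 13 = 13 + B$)
$O{\left(Z{\left(-2 \right)} \right)} \left(-37\right) = \left(13 + \frac{72 + 7 \left(-2\right)}{10 - 2}\right) \left(-37\right) = \left(13 + \frac{72 - 14}{8}\right) \left(-37\right) = \left(13 + \frac{1}{8} \cdot 58\right) \left(-37\right) = \left(13 + \frac{29}{4}\right) \left(-37\right) = \frac{81}{4} \left(-37\right) = - \frac{2997}{4}$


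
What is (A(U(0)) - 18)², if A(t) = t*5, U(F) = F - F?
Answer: 324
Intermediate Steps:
U(F) = 0
A(t) = 5*t
(A(U(0)) - 18)² = (5*0 - 18)² = (0 - 18)² = (-18)² = 324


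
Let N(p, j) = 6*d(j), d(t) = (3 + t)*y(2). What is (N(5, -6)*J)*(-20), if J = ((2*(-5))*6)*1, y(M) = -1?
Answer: 21600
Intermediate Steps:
d(t) = -3 - t (d(t) = (3 + t)*(-1) = -3 - t)
J = -60 (J = -10*6*1 = -60*1 = -60)
N(p, j) = -18 - 6*j (N(p, j) = 6*(-3 - j) = -18 - 6*j)
(N(5, -6)*J)*(-20) = ((-18 - 6*(-6))*(-60))*(-20) = ((-18 + 36)*(-60))*(-20) = (18*(-60))*(-20) = -1080*(-20) = 21600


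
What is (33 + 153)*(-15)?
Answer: -2790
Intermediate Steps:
(33 + 153)*(-15) = 186*(-15) = -2790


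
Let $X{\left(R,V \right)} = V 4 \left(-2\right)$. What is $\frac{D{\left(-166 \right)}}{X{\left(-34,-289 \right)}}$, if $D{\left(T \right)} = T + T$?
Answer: $- \frac{83}{578} \approx -0.1436$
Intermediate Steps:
$X{\left(R,V \right)} = - 8 V$ ($X{\left(R,V \right)} = 4 V \left(-2\right) = - 8 V$)
$D{\left(T \right)} = 2 T$
$\frac{D{\left(-166 \right)}}{X{\left(-34,-289 \right)}} = \frac{2 \left(-166\right)}{\left(-8\right) \left(-289\right)} = - \frac{332}{2312} = \left(-332\right) \frac{1}{2312} = - \frac{83}{578}$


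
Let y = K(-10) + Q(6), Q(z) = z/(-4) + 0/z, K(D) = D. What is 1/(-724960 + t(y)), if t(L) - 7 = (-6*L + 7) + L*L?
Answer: -4/2898979 ≈ -1.3798e-6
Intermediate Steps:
Q(z) = -z/4 (Q(z) = z*(-¼) + 0 = -z/4 + 0 = -z/4)
y = -23/2 (y = -10 - ¼*6 = -10 - 3/2 = -23/2 ≈ -11.500)
t(L) = 14 + L² - 6*L (t(L) = 7 + ((-6*L + 7) + L*L) = 7 + ((7 - 6*L) + L²) = 7 + (7 + L² - 6*L) = 14 + L² - 6*L)
1/(-724960 + t(y)) = 1/(-724960 + (14 + (-23/2)² - 6*(-23/2))) = 1/(-724960 + (14 + 529/4 + 69)) = 1/(-724960 + 861/4) = 1/(-2898979/4) = -4/2898979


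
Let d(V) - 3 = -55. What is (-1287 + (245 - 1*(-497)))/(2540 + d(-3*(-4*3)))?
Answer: -545/2488 ≈ -0.21905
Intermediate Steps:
d(V) = -52 (d(V) = 3 - 55 = -52)
(-1287 + (245 - 1*(-497)))/(2540 + d(-3*(-4*3))) = (-1287 + (245 - 1*(-497)))/(2540 - 52) = (-1287 + (245 + 497))/2488 = (-1287 + 742)*(1/2488) = -545*1/2488 = -545/2488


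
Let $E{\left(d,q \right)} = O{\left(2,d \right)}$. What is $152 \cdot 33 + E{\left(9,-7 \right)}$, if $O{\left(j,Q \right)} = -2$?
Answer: $5014$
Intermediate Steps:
$E{\left(d,q \right)} = -2$
$152 \cdot 33 + E{\left(9,-7 \right)} = 152 \cdot 33 - 2 = 5016 - 2 = 5014$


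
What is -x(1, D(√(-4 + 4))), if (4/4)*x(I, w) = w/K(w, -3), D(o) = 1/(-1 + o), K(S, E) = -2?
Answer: -½ ≈ -0.50000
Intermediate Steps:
x(I, w) = -w/2 (x(I, w) = w/(-2) = w*(-½) = -w/2)
-x(1, D(√(-4 + 4))) = -(-1)/(2*(-1 + √(-4 + 4))) = -(-1)/(2*(-1 + √0)) = -(-1)/(2*(-1 + 0)) = -(-1)/(2*(-1)) = -(-1)*(-1)/2 = -1*½ = -½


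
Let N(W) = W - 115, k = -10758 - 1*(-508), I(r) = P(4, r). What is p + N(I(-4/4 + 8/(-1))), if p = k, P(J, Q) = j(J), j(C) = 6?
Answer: -10359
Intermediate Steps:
P(J, Q) = 6
I(r) = 6
k = -10250 (k = -10758 + 508 = -10250)
p = -10250
N(W) = -115 + W
p + N(I(-4/4 + 8/(-1))) = -10250 + (-115 + 6) = -10250 - 109 = -10359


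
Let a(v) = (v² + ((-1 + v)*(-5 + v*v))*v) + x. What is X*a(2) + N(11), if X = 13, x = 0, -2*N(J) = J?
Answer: 41/2 ≈ 20.500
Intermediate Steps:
N(J) = -J/2
a(v) = v² + v*(-1 + v)*(-5 + v²) (a(v) = (v² + ((-1 + v)*(-5 + v*v))*v) + 0 = (v² + ((-1 + v)*(-5 + v²))*v) + 0 = (v² + v*(-1 + v)*(-5 + v²)) + 0 = v² + v*(-1 + v)*(-5 + v²))
X*a(2) + N(11) = 13*(2*(5 + 2³ - 1*2² - 4*2)) - ½*11 = 13*(2*(5 + 8 - 1*4 - 8)) - 11/2 = 13*(2*(5 + 8 - 4 - 8)) - 11/2 = 13*(2*1) - 11/2 = 13*2 - 11/2 = 26 - 11/2 = 41/2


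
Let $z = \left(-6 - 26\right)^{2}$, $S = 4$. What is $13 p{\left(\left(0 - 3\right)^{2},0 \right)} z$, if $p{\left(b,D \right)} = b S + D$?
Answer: $479232$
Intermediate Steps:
$p{\left(b,D \right)} = D + 4 b$ ($p{\left(b,D \right)} = b 4 + D = 4 b + D = D + 4 b$)
$z = 1024$ ($z = \left(-32\right)^{2} = 1024$)
$13 p{\left(\left(0 - 3\right)^{2},0 \right)} z = 13 \left(0 + 4 \left(0 - 3\right)^{2}\right) 1024 = 13 \left(0 + 4 \left(-3\right)^{2}\right) 1024 = 13 \left(0 + 4 \cdot 9\right) 1024 = 13 \left(0 + 36\right) 1024 = 13 \cdot 36 \cdot 1024 = 468 \cdot 1024 = 479232$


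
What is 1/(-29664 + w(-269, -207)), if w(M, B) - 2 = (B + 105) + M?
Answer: -1/30033 ≈ -3.3297e-5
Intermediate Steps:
w(M, B) = 107 + B + M (w(M, B) = 2 + ((B + 105) + M) = 2 + ((105 + B) + M) = 2 + (105 + B + M) = 107 + B + M)
1/(-29664 + w(-269, -207)) = 1/(-29664 + (107 - 207 - 269)) = 1/(-29664 - 369) = 1/(-30033) = -1/30033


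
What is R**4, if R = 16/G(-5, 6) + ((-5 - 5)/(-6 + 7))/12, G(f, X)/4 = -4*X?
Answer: 1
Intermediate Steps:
G(f, X) = -16*X (G(f, X) = 4*(-4*X) = -16*X)
R = -1 (R = 16/((-16*6)) + ((-5 - 5)/(-6 + 7))/12 = 16/(-96) - 10/1*(1/12) = 16*(-1/96) - 10*1*(1/12) = -1/6 - 10*1/12 = -1/6 - 5/6 = -1)
R**4 = (-1)**4 = 1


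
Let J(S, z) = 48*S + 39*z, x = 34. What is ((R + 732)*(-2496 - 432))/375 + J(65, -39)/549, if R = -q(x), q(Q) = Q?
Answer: -124601759/22875 ≈ -5447.1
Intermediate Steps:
J(S, z) = 39*z + 48*S
R = -34 (R = -1*34 = -34)
((R + 732)*(-2496 - 432))/375 + J(65, -39)/549 = ((-34 + 732)*(-2496 - 432))/375 + (39*(-39) + 48*65)/549 = (698*(-2928))*(1/375) + (-1521 + 3120)*(1/549) = -2043744*1/375 + 1599*(1/549) = -681248/125 + 533/183 = -124601759/22875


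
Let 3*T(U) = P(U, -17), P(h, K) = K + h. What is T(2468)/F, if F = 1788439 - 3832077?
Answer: -817/2043638 ≈ -0.00039978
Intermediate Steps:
T(U) = -17/3 + U/3 (T(U) = (-17 + U)/3 = -17/3 + U/3)
F = -2043638
T(2468)/F = (-17/3 + (⅓)*2468)/(-2043638) = (-17/3 + 2468/3)*(-1/2043638) = 817*(-1/2043638) = -817/2043638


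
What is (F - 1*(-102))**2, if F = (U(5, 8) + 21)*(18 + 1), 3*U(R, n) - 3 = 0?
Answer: 270400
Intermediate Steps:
U(R, n) = 1 (U(R, n) = 1 + (1/3)*0 = 1 + 0 = 1)
F = 418 (F = (1 + 21)*(18 + 1) = 22*19 = 418)
(F - 1*(-102))**2 = (418 - 1*(-102))**2 = (418 + 102)**2 = 520**2 = 270400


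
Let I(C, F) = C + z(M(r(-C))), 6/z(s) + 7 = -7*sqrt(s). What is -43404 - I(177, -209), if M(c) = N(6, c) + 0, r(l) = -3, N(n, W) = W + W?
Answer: (-43581*sqrt(6) + 305061*I/7)/(sqrt(6) - I) ≈ -43581.0 - 0.29994*I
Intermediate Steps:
N(n, W) = 2*W
M(c) = 2*c (M(c) = 2*c + 0 = 2*c)
z(s) = 6/(-7 - 7*sqrt(s))
I(C, F) = C - 6/(7 + 7*I*sqrt(6)) (I(C, F) = C - 6/(7 + 7*sqrt(2*(-3))) = C - 6/(7 + 7*sqrt(-6)) = C - 6/(7 + 7*(I*sqrt(6))) = C - 6/(7 + 7*I*sqrt(6)))
-43404 - I(177, -209) = -43404 - (-6/49 + 177 + 6*I*sqrt(6)/49) = -43404 - (8667/49 + 6*I*sqrt(6)/49) = -43404 + (-8667/49 - 6*I*sqrt(6)/49) = -2135463/49 - 6*I*sqrt(6)/49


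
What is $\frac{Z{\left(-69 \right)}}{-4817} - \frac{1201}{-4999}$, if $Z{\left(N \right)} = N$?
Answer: $\frac{6130148}{24080183} \approx 0.25457$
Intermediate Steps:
$\frac{Z{\left(-69 \right)}}{-4817} - \frac{1201}{-4999} = - \frac{69}{-4817} - \frac{1201}{-4999} = \left(-69\right) \left(- \frac{1}{4817}\right) - - \frac{1201}{4999} = \frac{69}{4817} + \frac{1201}{4999} = \frac{6130148}{24080183}$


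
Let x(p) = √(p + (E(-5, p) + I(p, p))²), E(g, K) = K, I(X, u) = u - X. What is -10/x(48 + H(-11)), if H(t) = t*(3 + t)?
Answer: -5*√4658/4658 ≈ -0.073261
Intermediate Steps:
x(p) = √(p + p²) (x(p) = √(p + (p + (p - p))²) = √(p + (p + 0)²) = √(p + p²))
-10/x(48 + H(-11)) = -10*1/(√(1 + (48 - 11*(3 - 11)))*√(48 - 11*(3 - 11))) = -10*1/(√(1 + (48 - 11*(-8)))*√(48 - 11*(-8))) = -10*1/(√(1 + (48 + 88))*√(48 + 88)) = -10*√34/(68*√(1 + 136)) = -10*√4658/9316 = -5*√4658/4658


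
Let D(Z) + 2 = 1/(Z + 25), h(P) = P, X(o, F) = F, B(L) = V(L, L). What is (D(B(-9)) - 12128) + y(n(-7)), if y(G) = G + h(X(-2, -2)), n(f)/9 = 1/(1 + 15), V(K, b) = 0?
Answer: -4852559/400 ≈ -12131.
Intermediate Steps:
B(L) = 0
n(f) = 9/16 (n(f) = 9/(1 + 15) = 9/16)
y(G) = -2 + G (y(G) = G - 2 = -2 + G)
D(Z) = -2 + 1/(25 + Z) (D(Z) = -2 + 1/(Z + 25) = -2 + 1/(25 + Z))
(D(B(-9)) - 12128) + y(n(-7)) = ((-49 - 2*0)/(25 + 0) - 12128) + (-2 + 9/16) = ((-49 + 0)/25 - 12128) - 23/16 = ((1/25)*(-49) - 12128) - 23/16 = (-49/25 - 12128) - 23/16 = -303249/25 - 23/16 = -4852559/400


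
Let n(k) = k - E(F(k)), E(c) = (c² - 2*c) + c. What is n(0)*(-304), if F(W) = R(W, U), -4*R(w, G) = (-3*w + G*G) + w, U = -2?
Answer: 608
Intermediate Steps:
R(w, G) = w/2 - G²/4 (R(w, G) = -((-3*w + G*G) + w)/4 = -((-3*w + G²) + w)/4 = -((G² - 3*w) + w)/4 = -(G² - 2*w)/4 = w/2 - G²/4)
F(W) = -1 + W/2 (F(W) = W/2 - ¼*(-2)² = W/2 - ¼*4 = W/2 - 1 = -1 + W/2)
E(c) = c² - c
n(k) = k - (-1 + k/2)*(-2 + k/2) (n(k) = k - (-1 + k/2)*(-1 + (-1 + k/2)) = k - (-1 + k/2)*(-2 + k/2))
n(0)*(-304) = (-2 - ¼*0² + (5/2)*0)*(-304) = (-2 - ¼*0 + 0)*(-304) = (-2 + 0 + 0)*(-304) = -2*(-304) = 608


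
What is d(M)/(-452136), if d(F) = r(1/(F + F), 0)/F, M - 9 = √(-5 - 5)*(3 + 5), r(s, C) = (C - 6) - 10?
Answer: 6/13582919 - 16*I*√10/40748757 ≈ 4.4173e-7 - 1.2417e-6*I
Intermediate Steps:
r(s, C) = -16 + C (r(s, C) = (-6 + C) - 10 = -16 + C)
M = 9 + 8*I*√10 (M = 9 + √(-5 - 5)*(3 + 5) = 9 + √(-10)*8 = 9 + (I*√10)*8 = 9 + 8*I*√10 ≈ 9.0 + 25.298*I)
d(F) = -16/F (d(F) = (-16 + 0)/F = -16/F)
d(M)/(-452136) = -16/(9 + 8*I*√10)/(-452136) = -16/(9 + 8*I*√10)*(-1/452136) = 2/(56517*(9 + 8*I*√10))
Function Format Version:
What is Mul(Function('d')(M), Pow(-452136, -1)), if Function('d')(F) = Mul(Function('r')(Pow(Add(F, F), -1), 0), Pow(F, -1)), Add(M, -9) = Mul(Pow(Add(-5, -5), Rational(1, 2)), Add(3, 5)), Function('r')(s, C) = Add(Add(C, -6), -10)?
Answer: Add(Rational(6, 13582919), Mul(Rational(-16, 40748757), I, Pow(10, Rational(1, 2)))) ≈ Add(4.4173e-7, Mul(-1.2417e-6, I))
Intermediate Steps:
Function('r')(s, C) = Add(-16, C) (Function('r')(s, C) = Add(Add(-6, C), -10) = Add(-16, C))
M = Add(9, Mul(8, I, Pow(10, Rational(1, 2)))) (M = Add(9, Mul(Pow(Add(-5, -5), Rational(1, 2)), Add(3, 5))) = Add(9, Mul(Pow(-10, Rational(1, 2)), 8)) = Add(9, Mul(Mul(I, Pow(10, Rational(1, 2))), 8)) = Add(9, Mul(8, I, Pow(10, Rational(1, 2)))) ≈ Add(9.0000, Mul(25.298, I)))
Function('d')(F) = Mul(-16, Pow(F, -1)) (Function('d')(F) = Mul(Add(-16, 0), Pow(F, -1)) = Mul(-16, Pow(F, -1)))
Mul(Function('d')(M), Pow(-452136, -1)) = Mul(Mul(-16, Pow(Add(9, Mul(8, I, Pow(10, Rational(1, 2)))), -1)), Pow(-452136, -1)) = Mul(Mul(-16, Pow(Add(9, Mul(8, I, Pow(10, Rational(1, 2)))), -1)), Rational(-1, 452136)) = Mul(Rational(2, 56517), Pow(Add(9, Mul(8, I, Pow(10, Rational(1, 2)))), -1))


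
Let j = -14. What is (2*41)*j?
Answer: -1148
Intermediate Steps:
(2*41)*j = (2*41)*(-14) = 82*(-14) = -1148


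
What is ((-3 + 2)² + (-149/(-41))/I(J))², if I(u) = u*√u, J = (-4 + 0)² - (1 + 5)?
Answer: 1703201/1681000 + 149*√10/2050 ≈ 1.2430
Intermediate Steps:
J = 10 (J = (-4)² - 1*6 = 16 - 6 = 10)
I(u) = u^(3/2)
((-3 + 2)² + (-149/(-41))/I(J))² = ((-3 + 2)² + (-149/(-41))/(10^(3/2)))² = ((-1)² + (-149*(-1/41))/((10*√10)))² = (1 + 149*(√10/100)/41)² = (1 + 149*√10/4100)²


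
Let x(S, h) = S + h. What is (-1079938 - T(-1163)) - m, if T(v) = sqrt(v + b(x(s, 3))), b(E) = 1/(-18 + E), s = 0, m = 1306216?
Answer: -2386154 - I*sqrt(261690)/15 ≈ -2.3862e+6 - 34.104*I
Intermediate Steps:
T(v) = sqrt(-1/15 + v) (T(v) = sqrt(v + 1/(-18 + (0 + 3))) = sqrt(v + 1/(-18 + 3)) = sqrt(v + 1/(-15)) = sqrt(v - 1/15) = sqrt(-1/15 + v))
(-1079938 - T(-1163)) - m = (-1079938 - sqrt(-15 + 225*(-1163))/15) - 1*1306216 = (-1079938 - sqrt(-15 - 261675)/15) - 1306216 = (-1079938 - sqrt(-261690)/15) - 1306216 = (-1079938 - I*sqrt(261690)/15) - 1306216 = -2386154 - I*sqrt(261690)/15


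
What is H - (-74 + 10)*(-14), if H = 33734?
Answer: 32838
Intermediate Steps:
H - (-74 + 10)*(-14) = 33734 - (-74 + 10)*(-14) = 33734 - (-64)*(-14) = 33734 - 1*896 = 33734 - 896 = 32838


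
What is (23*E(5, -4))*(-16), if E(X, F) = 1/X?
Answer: -368/5 ≈ -73.600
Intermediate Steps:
(23*E(5, -4))*(-16) = (23/5)*(-16) = -368/5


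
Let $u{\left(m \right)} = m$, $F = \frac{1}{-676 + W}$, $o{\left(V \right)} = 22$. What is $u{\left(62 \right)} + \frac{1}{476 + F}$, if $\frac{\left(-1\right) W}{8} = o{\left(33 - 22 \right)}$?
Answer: $\frac{25145014}{405551} \approx 62.002$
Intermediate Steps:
$W = -176$ ($W = \left(-8\right) 22 = -176$)
$F = - \frac{1}{852}$ ($F = \frac{1}{-676 - 176} = \frac{1}{-852} = - \frac{1}{852} \approx -0.0011737$)
$u{\left(62 \right)} + \frac{1}{476 + F} = 62 + \frac{1}{476 - \frac{1}{852}} = 62 + \frac{1}{\frac{405551}{852}} = 62 + \frac{852}{405551} = \frac{25145014}{405551}$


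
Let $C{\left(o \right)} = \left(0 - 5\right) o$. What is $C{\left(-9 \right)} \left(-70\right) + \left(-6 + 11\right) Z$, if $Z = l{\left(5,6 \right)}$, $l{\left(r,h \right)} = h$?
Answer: $-3120$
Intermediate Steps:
$Z = 6$
$C{\left(o \right)} = - 5 o$
$C{\left(-9 \right)} \left(-70\right) + \left(-6 + 11\right) Z = \left(-5\right) \left(-9\right) \left(-70\right) + \left(-6 + 11\right) 6 = 45 \left(-70\right) + 5 \cdot 6 = -3150 + 30 = -3120$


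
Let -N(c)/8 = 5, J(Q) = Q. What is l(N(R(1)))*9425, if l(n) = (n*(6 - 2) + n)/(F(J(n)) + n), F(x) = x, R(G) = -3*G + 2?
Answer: 47125/2 ≈ 23563.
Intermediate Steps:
R(G) = 2 - 3*G
N(c) = -40 (N(c) = -8*5 = -40)
l(n) = 5/2 (l(n) = (n*(6 - 2) + n)/(n + n) = (n*4 + n)/((2*n)) = (4*n + n)*(1/(2*n)) = (5*n)*(1/(2*n)) = 5/2)
l(N(R(1)))*9425 = (5/2)*9425 = 47125/2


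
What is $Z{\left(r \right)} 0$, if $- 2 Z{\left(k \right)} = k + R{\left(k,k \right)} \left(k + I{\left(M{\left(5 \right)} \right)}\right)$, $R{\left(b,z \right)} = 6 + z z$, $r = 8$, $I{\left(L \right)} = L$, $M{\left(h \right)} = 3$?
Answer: $0$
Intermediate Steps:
$R{\left(b,z \right)} = 6 + z^{2}$
$Z{\left(k \right)} = - \frac{k}{2} - \frac{\left(3 + k\right) \left(6 + k^{2}\right)}{2}$ ($Z{\left(k \right)} = - \frac{k + \left(6 + k^{2}\right) \left(k + 3\right)}{2} = - \frac{k + \left(6 + k^{2}\right) \left(3 + k\right)}{2} = - \frac{k + \left(3 + k\right) \left(6 + k^{2}\right)}{2} = - \frac{k}{2} - \frac{\left(3 + k\right) \left(6 + k^{2}\right)}{2}$)
$Z{\left(r \right)} 0 = \left(-9 - 28 - \frac{3 \cdot 8^{2}}{2} - \frac{8^{3}}{2}\right) 0 = \left(-9 - 28 - 96 - 256\right) 0 = \left(-389\right) 0 = 0$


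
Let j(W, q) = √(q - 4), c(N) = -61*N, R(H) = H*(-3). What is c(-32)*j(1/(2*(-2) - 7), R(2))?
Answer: 1952*I*√10 ≈ 6172.8*I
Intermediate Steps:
R(H) = -3*H
j(W, q) = √(-4 + q)
c(-32)*j(1/(2*(-2) - 7), R(2)) = (-61*(-32))*√(-4 - 3*2) = 1952*√(-4 - 6) = 1952*√(-10) = 1952*(I*√10) = 1952*I*√10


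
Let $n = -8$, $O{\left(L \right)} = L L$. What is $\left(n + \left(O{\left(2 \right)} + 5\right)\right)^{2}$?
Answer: $1$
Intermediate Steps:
$O{\left(L \right)} = L^{2}$
$\left(n + \left(O{\left(2 \right)} + 5\right)\right)^{2} = \left(-8 + \left(2^{2} + 5\right)\right)^{2} = \left(-8 + \left(4 + 5\right)\right)^{2} = \left(-8 + 9\right)^{2} = 1^{2} = 1$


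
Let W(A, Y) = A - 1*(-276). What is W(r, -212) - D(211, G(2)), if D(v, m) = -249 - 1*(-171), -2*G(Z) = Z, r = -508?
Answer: -154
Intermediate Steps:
G(Z) = -Z/2
W(A, Y) = 276 + A (W(A, Y) = A + 276 = 276 + A)
D(v, m) = -78 (D(v, m) = -249 + 171 = -78)
W(r, -212) - D(211, G(2)) = (276 - 508) - 1*(-78) = -232 + 78 = -154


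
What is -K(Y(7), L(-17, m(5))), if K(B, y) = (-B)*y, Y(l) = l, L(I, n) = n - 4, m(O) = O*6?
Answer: 182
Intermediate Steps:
m(O) = 6*O
L(I, n) = -4 + n
K(B, y) = -B*y
-K(Y(7), L(-17, m(5))) = -(-1)*7*(-4 + 6*5) = -(-1)*7*(-4 + 30) = -(-1)*7*26 = -1*(-182) = 182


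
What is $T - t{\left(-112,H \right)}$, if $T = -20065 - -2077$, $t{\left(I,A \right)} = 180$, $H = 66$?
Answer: $-18168$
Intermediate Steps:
$T = -17988$ ($T = -20065 + 2077 = -17988$)
$T - t{\left(-112,H \right)} = -17988 - 180 = -18168$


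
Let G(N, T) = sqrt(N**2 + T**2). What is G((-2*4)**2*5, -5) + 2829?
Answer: 2829 + 5*sqrt(4097) ≈ 3149.0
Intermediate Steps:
G((-2*4)**2*5, -5) + 2829 = sqrt(((-2*4)**2*5)**2 + (-5)**2) + 2829 = sqrt(((-8)**2*5)**2 + 25) + 2829 = sqrt((64*5)**2 + 25) + 2829 = sqrt(320**2 + 25) + 2829 = sqrt(102400 + 25) + 2829 = sqrt(102425) + 2829 = 5*sqrt(4097) + 2829 = 2829 + 5*sqrt(4097)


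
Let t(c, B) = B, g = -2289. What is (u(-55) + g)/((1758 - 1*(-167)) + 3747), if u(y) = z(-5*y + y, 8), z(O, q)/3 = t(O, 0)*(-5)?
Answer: -2289/5672 ≈ -0.40356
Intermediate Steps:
z(O, q) = 0 (z(O, q) = 3*(0*(-5)) = 3*0 = 0)
u(y) = 0
(u(-55) + g)/((1758 - 1*(-167)) + 3747) = (0 - 2289)/((1758 - 1*(-167)) + 3747) = -2289/((1758 + 167) + 3747) = -2289/(1925 + 3747) = -2289/5672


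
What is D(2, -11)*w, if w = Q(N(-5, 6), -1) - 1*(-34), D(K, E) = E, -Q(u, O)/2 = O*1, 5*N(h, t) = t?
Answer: -396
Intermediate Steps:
N(h, t) = t/5
Q(u, O) = -2*O
w = 36 (w = -2*(-1) - 1*(-34) = 2 + 34 = 36)
D(2, -11)*w = -11*36 = -396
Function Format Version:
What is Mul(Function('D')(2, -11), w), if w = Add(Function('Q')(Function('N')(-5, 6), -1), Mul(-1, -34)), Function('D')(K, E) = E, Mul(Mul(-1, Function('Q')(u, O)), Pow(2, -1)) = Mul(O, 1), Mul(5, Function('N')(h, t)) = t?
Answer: -396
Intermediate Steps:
Function('N')(h, t) = Mul(Rational(1, 5), t)
Function('Q')(u, O) = Mul(-2, O) (Function('Q')(u, O) = Mul(-2, Mul(O, 1)) = Mul(-2, O))
w = 36 (w = Add(Mul(-2, -1), Mul(-1, -34)) = Add(2, 34) = 36)
Mul(Function('D')(2, -11), w) = Mul(-11, 36) = -396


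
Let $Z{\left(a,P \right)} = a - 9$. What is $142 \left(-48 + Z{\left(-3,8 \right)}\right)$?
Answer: $-8520$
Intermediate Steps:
$Z{\left(a,P \right)} = -9 + a$
$142 \left(-48 + Z{\left(-3,8 \right)}\right) = 142 \left(-48 - 12\right) = 142 \left(-60\right) = -8520$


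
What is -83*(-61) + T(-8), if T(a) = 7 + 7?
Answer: 5077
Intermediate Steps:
T(a) = 14
-83*(-61) + T(-8) = -83*(-61) + 14 = 5063 + 14 = 5077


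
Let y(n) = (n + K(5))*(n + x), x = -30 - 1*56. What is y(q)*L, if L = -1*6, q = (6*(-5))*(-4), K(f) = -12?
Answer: -22032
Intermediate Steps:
x = -86 (x = -30 - 56 = -86)
q = 120 (q = -30*(-4) = 120)
y(n) = (-86 + n)*(-12 + n) (y(n) = (n - 12)*(n - 86) = (-12 + n)*(-86 + n) = (-86 + n)*(-12 + n))
L = -6
y(q)*L = (1032 + 120² - 98*120)*(-6) = (1032 + 14400 - 11760)*(-6) = 3672*(-6) = -22032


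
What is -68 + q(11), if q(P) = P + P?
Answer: -46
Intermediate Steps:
q(P) = 2*P
-68 + q(11) = -68 + 2*11 = -68 + 22 = -46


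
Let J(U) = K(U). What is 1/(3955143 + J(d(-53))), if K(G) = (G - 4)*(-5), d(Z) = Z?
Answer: 1/3955428 ≈ 2.5282e-7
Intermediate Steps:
K(G) = 20 - 5*G (K(G) = (-4 + G)*(-5) = 20 - 5*G)
J(U) = 20 - 5*U
1/(3955143 + J(d(-53))) = 1/(3955143 + (20 - 5*(-53))) = 1/(3955143 + (20 + 265)) = 1/(3955143 + 285) = 1/3955428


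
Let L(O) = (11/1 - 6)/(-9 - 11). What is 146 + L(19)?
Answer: 583/4 ≈ 145.75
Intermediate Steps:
L(O) = -¼ (L(O) = (11*1 - 6)/(-20) = (11 - 6)*(-1/20) = 5*(-1/20) = -¼)
146 + L(19) = 146 - ¼ = 583/4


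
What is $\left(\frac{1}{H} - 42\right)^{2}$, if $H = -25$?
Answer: $\frac{1104601}{625} \approx 1767.4$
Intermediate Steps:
$\left(\frac{1}{H} - 42\right)^{2} = \left(\frac{1}{-25} - 42\right)^{2} = \left(- \frac{1}{25} - 42\right)^{2} = \left(- \frac{1051}{25}\right)^{2} = \frac{1104601}{625}$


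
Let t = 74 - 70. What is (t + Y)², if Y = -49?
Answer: 2025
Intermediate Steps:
t = 4
(t + Y)² = (4 - 49)² = (-45)² = 2025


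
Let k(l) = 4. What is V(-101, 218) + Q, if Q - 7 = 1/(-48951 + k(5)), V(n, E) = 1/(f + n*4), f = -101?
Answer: 172978193/24718235 ≈ 6.9980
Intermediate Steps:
V(n, E) = 1/(-101 + 4*n) (V(n, E) = 1/(-101 + n*4) = 1/(-101 + 4*n))
Q = 342628/48947 (Q = 7 + 1/(-48951 + 4) = 7 + 1/(-48947) = 7 - 1/48947 = 342628/48947 ≈ 7.0000)
V(-101, 218) + Q = 1/(-101 + 4*(-101)) + 342628/48947 = 1/(-101 - 404) + 342628/48947 = 1/(-505) + 342628/48947 = -1/505 + 342628/48947 = 172978193/24718235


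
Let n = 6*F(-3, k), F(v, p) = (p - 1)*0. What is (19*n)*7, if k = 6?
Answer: 0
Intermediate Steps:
F(v, p) = 0 (F(v, p) = (-1 + p)*0 = 0)
n = 0 (n = 6*0 = 0)
(19*n)*7 = (19*0)*7 = 0*7 = 0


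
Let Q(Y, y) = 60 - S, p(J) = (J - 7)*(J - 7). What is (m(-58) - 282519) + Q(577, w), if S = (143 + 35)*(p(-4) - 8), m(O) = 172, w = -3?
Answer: -302401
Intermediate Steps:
p(J) = (-7 + J)² (p(J) = (-7 + J)*(-7 + J) = (-7 + J)²)
S = 20114 (S = (143 + 35)*((-7 - 4)² - 8) = 178*((-11)² - 8) = 178*(121 - 8) = 178*113 = 20114)
Q(Y, y) = -20054 (Q(Y, y) = 60 - 1*20114 = 60 - 20114 = -20054)
(m(-58) - 282519) + Q(577, w) = (172 - 282519) - 20054 = -282347 - 20054 = -302401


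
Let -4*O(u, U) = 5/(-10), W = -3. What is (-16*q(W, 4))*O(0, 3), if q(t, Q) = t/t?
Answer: -2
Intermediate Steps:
O(u, U) = ⅛ (O(u, U) = -5/(4*(-10)) = -5*(-1)/(4*10) = -¼*(-½) = ⅛)
q(t, Q) = 1
(-16*q(W, 4))*O(0, 3) = -16*1*(⅛) = -16*⅛ = -2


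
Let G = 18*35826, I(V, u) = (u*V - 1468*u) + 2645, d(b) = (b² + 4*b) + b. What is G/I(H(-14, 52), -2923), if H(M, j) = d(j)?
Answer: -30708/208103 ≈ -0.14756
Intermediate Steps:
d(b) = b² + 5*b
H(M, j) = j*(5 + j)
I(V, u) = 2645 - 1468*u + V*u (I(V, u) = (V*u - 1468*u) + 2645 = (-1468*u + V*u) + 2645 = 2645 - 1468*u + V*u)
G = 644868
G/I(H(-14, 52), -2923) = 644868/(2645 - 1468*(-2923) + (52*(5 + 52))*(-2923)) = 644868/(2645 + 4290964 + (52*57)*(-2923)) = 644868/(2645 + 4290964 + 2964*(-2923)) = 644868/(2645 + 4290964 - 8663772) = 644868/(-4370163) = 644868*(-1/4370163) = -30708/208103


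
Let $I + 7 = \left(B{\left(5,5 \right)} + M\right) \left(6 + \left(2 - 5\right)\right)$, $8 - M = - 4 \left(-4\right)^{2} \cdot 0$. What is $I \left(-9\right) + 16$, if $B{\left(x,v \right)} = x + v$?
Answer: $-407$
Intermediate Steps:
$B{\left(x,v \right)} = v + x$
$M = 8$ ($M = 8 - - 4 \left(-4\right)^{2} \cdot 0 = 8 - \left(-4\right) 16 \cdot 0 = 8 - \left(-64\right) 0 = 8 - 0 = 8 + 0 = 8$)
$I = 47$ ($I = -7 + \left(\left(5 + 5\right) + 8\right) \left(6 + \left(2 - 5\right)\right) = -7 + \left(10 + 8\right) \left(6 - 3\right) = -7 + 18 \cdot 3 = -7 + 54 = 47$)
$I \left(-9\right) + 16 = 47 \left(-9\right) + 16 = -423 + 16 = -407$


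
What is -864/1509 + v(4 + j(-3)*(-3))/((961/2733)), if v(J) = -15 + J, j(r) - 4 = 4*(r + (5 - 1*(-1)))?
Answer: -81384009/483383 ≈ -168.36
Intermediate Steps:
j(r) = 28 + 4*r (j(r) = 4 + 4*(r + (5 - 1*(-1))) = 4 + 4*(r + (5 + 1)) = 4 + 4*(r + 6) = 4 + 4*(6 + r) = 4 + (24 + 4*r) = 28 + 4*r)
-864/1509 + v(4 + j(-3)*(-3))/((961/2733)) = -864/1509 + (-15 + (4 + (28 + 4*(-3))*(-3)))/((961/2733)) = -864*1/1509 + (-15 + (4 + (28 - 12)*(-3)))/((961*(1/2733))) = -288/503 + (-15 + (4 + 16*(-3)))/(961/2733) = -288/503 + (-15 + (4 - 48))*(2733/961) = -288/503 + (-15 - 44)*(2733/961) = -288/503 - 59*2733/961 = -288/503 - 161247/961 = -81384009/483383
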